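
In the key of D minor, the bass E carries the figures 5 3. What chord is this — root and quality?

E diminished

The figures 5 3 indicate a triad in root position.
In root position the bass is the root, so the root is E.
The chord tones are E, G, Bb, giving E diminished.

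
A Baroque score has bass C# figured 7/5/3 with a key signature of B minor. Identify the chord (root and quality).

The figures 7/5/3 indicate a seventh chord in root position.
In root position the bass is the root, so the root is C#.
The chord tones are C#, E, G, B, giving C# half-diminished seventh.

C# half-diminished seventh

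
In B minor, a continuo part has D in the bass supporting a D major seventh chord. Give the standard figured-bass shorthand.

D is the root of D major seventh, so the chord is in root position.
A seventh chord in root position is figured 7/5/3, conventionally abbreviated 7.

7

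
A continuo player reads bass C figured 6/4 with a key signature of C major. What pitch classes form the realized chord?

C, F, A

A fourth above C in this key is F.
A sixth above C in this key is A.
Together with the bass C, this spells F major in second inversion.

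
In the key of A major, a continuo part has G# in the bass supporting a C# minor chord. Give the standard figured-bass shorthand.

6/4

G# is the fifth of C# minor, so the chord is in second inversion.
A triad in second inversion is figured 6/4, conventionally abbreviated 6/4.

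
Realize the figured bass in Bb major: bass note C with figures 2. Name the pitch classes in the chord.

The written figures 2 are shorthand for 6/4/2: the 6/4 are implied.
A second above C in this key is D.
A fourth above C in this key is F.
A sixth above C in this key is A.
Together with the bass C, this spells D minor seventh in third inversion.

C, D, F, A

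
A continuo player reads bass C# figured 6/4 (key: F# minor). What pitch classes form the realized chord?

C#, F#, A

A fourth above C# in this key is F#.
A sixth above C# in this key is A.
Together with the bass C#, this spells F# minor in second inversion.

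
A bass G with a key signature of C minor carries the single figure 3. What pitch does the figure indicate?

Counting 2 letter steps above G lands on B; in C minor, that letter is Bb.

Bb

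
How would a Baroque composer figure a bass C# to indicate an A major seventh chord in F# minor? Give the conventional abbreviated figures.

6/5

C# is the third of A major seventh, so the chord is in first inversion.
A seventh chord in first inversion is figured 6/5/3, conventionally abbreviated 6/5.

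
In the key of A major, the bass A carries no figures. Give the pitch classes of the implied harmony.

An unfigured bass implies 5/3.
A third above A in this key is C#.
A fifth above A in this key is E.
Together with the bass A, this spells A major in root position.

A, C#, E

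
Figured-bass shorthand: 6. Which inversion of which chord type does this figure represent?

triad, first inversion

6 is shorthand for 6/3.
Intervals of 6/3 above the bass form a triad; the bass is the third, so this is first inversion.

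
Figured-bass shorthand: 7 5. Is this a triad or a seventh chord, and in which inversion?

7 5 is shorthand for 7/5/3.
Intervals of 7/5/3 above the bass form a seventh chord; the bass is the root, so this is root position.

seventh chord, root position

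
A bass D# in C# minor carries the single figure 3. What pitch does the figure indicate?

Counting 2 letter steps above D# lands on F; in C# minor, that letter is F#.

F#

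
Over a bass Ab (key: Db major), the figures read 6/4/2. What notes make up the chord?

A second above Ab in this key is Bb.
A fourth above Ab in this key is Db.
A sixth above Ab in this key is F.
Together with the bass Ab, this spells Bb minor seventh in third inversion.

Ab, Bb, Db, F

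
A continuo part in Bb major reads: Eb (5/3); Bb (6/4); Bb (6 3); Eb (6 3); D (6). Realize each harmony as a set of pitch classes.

Eb, G, Bb | Bb, Eb, G | Bb, D, G | Eb, G, C | D, F, Bb

Eb (5/3): Eb, G, Bb.
Bb (6/4): Bb, Eb, G.
Bb (6/3): Bb, D, G.
Eb (6/3): Eb, G, C.
D (6/3): D, F, Bb.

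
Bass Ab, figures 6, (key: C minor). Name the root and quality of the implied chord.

F minor

The figures 6 indicate a triad in first inversion.
In first inversion the root lies a sixth above the bass: a sixth above Ab in C minor is F.
The chord tones are Ab, C, F, giving F minor.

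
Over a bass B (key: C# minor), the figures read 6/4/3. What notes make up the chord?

A third above B in this key is D#.
A fourth above B in this key is E.
A sixth above B in this key is G#.
Together with the bass B, this spells E major seventh in second inversion.

B, D#, E, G#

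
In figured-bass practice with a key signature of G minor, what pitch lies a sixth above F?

D

Counting 5 letter steps above F lands on D; in G minor, that letter is D.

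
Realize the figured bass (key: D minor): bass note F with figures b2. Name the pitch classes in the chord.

The written figures b2 are shorthand for 6/4/2: the 6/4 are implied.
A second above F in this key is G, lowered to Gb by the flat.
A fourth above F in this key is Bb.
A sixth above F in this key is D.
Together with the bass F, this spells Gb augmented major seventh in third inversion.

F, Gb, Bb, D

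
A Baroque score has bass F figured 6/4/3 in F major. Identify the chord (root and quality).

The figures 6/4/3 indicate a seventh chord in second inversion.
In second inversion the root lies a fourth above the bass: a fourth above F in F major is Bb.
The chord tones are F, A, Bb, D, giving Bb major seventh.

Bb major seventh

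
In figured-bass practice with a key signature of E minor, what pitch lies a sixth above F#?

Counting 5 letter steps above F# lands on D; in E minor, that letter is D.

D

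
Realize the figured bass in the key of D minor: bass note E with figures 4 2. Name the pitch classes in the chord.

The written figures 4 2 are shorthand for 6/4/2: the 6 is implied.
A second above E in this key is F.
A fourth above E in this key is A.
A sixth above E in this key is C.
Together with the bass E, this spells F major seventh in third inversion.

E, F, A, C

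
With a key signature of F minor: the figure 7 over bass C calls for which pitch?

Bb

Counting 6 letter steps above C lands on B; in F minor, that letter is Bb.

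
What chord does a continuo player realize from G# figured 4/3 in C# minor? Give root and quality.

The figures 4/3 indicate a seventh chord in second inversion.
In second inversion the root lies a fourth above the bass: a fourth above G# in C# minor is C#.
The chord tones are G#, B, C#, E, giving C# minor seventh.

C# minor seventh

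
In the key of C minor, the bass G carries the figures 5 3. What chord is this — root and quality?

G minor

The figures 5 3 indicate a triad in root position.
In root position the bass is the root, so the root is G.
The chord tones are G, Bb, D, giving G minor.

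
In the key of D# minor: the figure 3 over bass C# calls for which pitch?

E#

Counting 2 letter steps above C# lands on E; in D# minor, that letter is E#.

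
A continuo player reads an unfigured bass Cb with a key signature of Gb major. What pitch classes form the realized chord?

An unfigured bass implies 5/3.
A third above Cb in this key is Eb.
A fifth above Cb in this key is Gb.
Together with the bass Cb, this spells Cb major in root position.

Cb, Eb, Gb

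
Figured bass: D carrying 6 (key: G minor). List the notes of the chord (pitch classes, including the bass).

The written figures 6 are shorthand for 6/3: the 3 is implied.
A third above D in this key is F.
A sixth above D in this key is Bb.
Together with the bass D, this spells Bb major in first inversion.

D, F, Bb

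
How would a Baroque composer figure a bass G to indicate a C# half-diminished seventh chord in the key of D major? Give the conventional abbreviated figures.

4/3

G is the fifth of C# half-diminished seventh, so the chord is in second inversion.
A seventh chord in second inversion is figured 6/4/3, conventionally abbreviated 4/3.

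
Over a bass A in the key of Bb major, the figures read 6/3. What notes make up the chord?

A third above A in this key is C.
A sixth above A in this key is F.
Together with the bass A, this spells F major in first inversion.

A, C, F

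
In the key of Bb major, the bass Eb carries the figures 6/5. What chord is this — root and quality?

The figures 6/5 indicate a seventh chord in first inversion.
In first inversion the root lies a sixth above the bass: a sixth above Eb in Bb major is C.
The chord tones are Eb, G, Bb, C, giving C minor seventh.

C minor seventh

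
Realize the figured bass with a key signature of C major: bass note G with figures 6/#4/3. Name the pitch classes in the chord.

G, B, C#, E

A third above G in this key is B.
A fourth above G in this key is C, raised to C# by the sharp.
A sixth above G in this key is E.
Together with the bass G, this spells C# half-diminished seventh in second inversion.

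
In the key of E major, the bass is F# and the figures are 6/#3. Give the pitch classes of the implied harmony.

F#, A#, D#

A third above F# in this key is A, raised to A# by the sharp.
A sixth above F# in this key is D#.
Together with the bass F#, this spells D# minor in first inversion.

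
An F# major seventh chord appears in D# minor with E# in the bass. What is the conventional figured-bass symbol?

E# is the seventh of F# major seventh, so the chord is in third inversion.
A seventh chord in third inversion is figured 6/4/2, conventionally abbreviated 4/2.

4/2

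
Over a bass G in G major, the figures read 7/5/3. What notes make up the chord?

G, B, D, F#

A third above G in this key is B.
A fifth above G in this key is D.
A seventh above G in this key is F#.
Together with the bass G, this spells G major seventh in root position.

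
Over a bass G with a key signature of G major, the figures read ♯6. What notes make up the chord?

The written figures ♯6 are shorthand for 6/3: the 3 is implied.
A third above G in this key is B.
A sixth above G in this key is E, raised to E# by the sharp.

G, B, E#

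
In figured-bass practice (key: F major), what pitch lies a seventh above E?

D

Counting 6 letter steps above E lands on D; in F major, that letter is D.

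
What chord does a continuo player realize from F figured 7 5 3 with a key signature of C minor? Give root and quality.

F minor seventh

The figures 7 5 3 indicate a seventh chord in root position.
In root position the bass is the root, so the root is F.
The chord tones are F, Ab, C, Eb, giving F minor seventh.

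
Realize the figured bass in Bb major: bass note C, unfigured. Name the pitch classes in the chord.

An unfigured bass implies 5/3.
A third above C in this key is Eb.
A fifth above C in this key is G.
Together with the bass C, this spells C minor in root position.

C, Eb, G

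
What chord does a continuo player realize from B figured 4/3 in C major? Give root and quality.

The figures 4/3 indicate a seventh chord in second inversion.
In second inversion the root lies a fourth above the bass: a fourth above B in C major is E.
The chord tones are B, D, E, G, giving E minor seventh.

E minor seventh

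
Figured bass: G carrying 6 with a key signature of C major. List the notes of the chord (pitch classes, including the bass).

The written figures 6 are shorthand for 6/3: the 3 is implied.
A third above G in this key is B.
A sixth above G in this key is E.
Together with the bass G, this spells E minor in first inversion.

G, B, E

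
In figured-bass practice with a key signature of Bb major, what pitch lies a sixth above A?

Counting 5 letter steps above A lands on F; in Bb major, that letter is F.

F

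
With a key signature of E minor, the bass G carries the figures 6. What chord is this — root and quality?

The figures 6 indicate a triad in first inversion.
In first inversion the root lies a sixth above the bass: a sixth above G in E minor is E.
The chord tones are G, B, E, giving E minor.

E minor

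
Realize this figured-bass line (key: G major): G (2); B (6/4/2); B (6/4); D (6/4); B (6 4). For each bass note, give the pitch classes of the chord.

G, A, C, E | B, C, E, G | B, E, G | D, G, B | B, E, G

G (6/4/2): G, A, C, E.
B (6/4/2): B, C, E, G.
B (6/4): B, E, G.
D (6/4): D, G, B.
B (6/4): B, E, G.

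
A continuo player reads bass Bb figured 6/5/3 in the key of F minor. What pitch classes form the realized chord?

A third above Bb in this key is Db.
A fifth above Bb in this key is F.
A sixth above Bb in this key is G.
Together with the bass Bb, this spells G half-diminished seventh in first inversion.

Bb, Db, F, G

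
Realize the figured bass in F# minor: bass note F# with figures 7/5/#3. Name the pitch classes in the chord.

F#, A#, C#, E

A third above F# in this key is A, raised to A# by the sharp.
A fifth above F# in this key is C#.
A seventh above F# in this key is E.
Together with the bass F#, this spells F# dominant seventh in root position.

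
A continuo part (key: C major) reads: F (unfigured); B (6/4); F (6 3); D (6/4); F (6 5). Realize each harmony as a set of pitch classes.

F, A, C | B, E, G | F, A, D | D, G, B | F, A, C, D

F (5/3): F, A, C.
B (6/4): B, E, G.
F (6/3): F, A, D.
D (6/4): D, G, B.
F (6/5/3): F, A, C, D.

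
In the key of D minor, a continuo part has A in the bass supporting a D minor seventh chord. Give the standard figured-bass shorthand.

4/3

A is the fifth of D minor seventh, so the chord is in second inversion.
A seventh chord in second inversion is figured 6/4/3, conventionally abbreviated 4/3.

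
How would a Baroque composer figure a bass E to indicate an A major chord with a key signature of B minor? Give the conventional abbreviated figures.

6/4

E is the fifth of A major, so the chord is in second inversion.
A triad in second inversion is figured 6/4, conventionally abbreviated 6/4.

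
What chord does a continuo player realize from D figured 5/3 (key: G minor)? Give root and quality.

The figures 5/3 indicate a triad in root position.
In root position the bass is the root, so the root is D.
The chord tones are D, F, A, giving D minor.

D minor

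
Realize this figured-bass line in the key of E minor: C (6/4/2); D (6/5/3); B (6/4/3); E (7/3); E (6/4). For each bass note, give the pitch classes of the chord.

C (6/4/2): C, D, F#, A.
D (6/5/3): D, F#, A, B.
B (6/4/3): B, D, E, G.
E (7/5/3): E, G, B, D.
E (6/4): E, A, C.

C, D, F#, A | D, F#, A, B | B, D, E, G | E, G, B, D | E, A, C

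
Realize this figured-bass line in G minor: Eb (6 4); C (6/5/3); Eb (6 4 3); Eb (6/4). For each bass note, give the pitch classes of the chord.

Eb (6/4): Eb, A, C.
C (6/5/3): C, Eb, G, A.
Eb (6/4/3): Eb, G, A, C.
Eb (6/4): Eb, A, C.

Eb, A, C | C, Eb, G, A | Eb, G, A, C | Eb, A, C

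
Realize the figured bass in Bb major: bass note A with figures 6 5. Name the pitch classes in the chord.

A, C, Eb, F

The written figures 6 5 are shorthand for 6/5/3: the 3 is implied.
A third above A in this key is C.
A fifth above A in this key is Eb.
A sixth above A in this key is F.
Together with the bass A, this spells F dominant seventh in first inversion.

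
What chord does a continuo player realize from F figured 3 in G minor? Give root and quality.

The figures 3 indicate a triad in root position.
In root position the bass is the root, so the root is F.
The chord tones are F, A, C, giving F major.

F major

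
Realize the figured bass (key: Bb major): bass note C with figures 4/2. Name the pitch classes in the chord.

The written figures 4/2 are shorthand for 6/4/2: the 6 is implied.
A second above C in this key is D.
A fourth above C in this key is F.
A sixth above C in this key is A.
Together with the bass C, this spells D minor seventh in third inversion.

C, D, F, A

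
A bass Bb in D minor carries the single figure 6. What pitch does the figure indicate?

G

Counting 5 letter steps above Bb lands on G; in D minor, that letter is G.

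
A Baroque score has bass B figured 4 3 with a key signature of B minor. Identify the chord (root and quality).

The figures 4 3 indicate a seventh chord in second inversion.
In second inversion the root lies a fourth above the bass: a fourth above B in B minor is E.
The chord tones are B, D, E, G, giving E minor seventh.

E minor seventh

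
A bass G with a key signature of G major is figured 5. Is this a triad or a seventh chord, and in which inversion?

5 is shorthand for 5/3.
Intervals of 5/3 above the bass form a triad; the bass is the root, so this is root position.

triad, root position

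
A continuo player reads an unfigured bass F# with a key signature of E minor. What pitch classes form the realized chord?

F#, A, C

An unfigured bass implies 5/3.
A third above F# in this key is A.
A fifth above F# in this key is C.
Together with the bass F#, this spells F# diminished in root position.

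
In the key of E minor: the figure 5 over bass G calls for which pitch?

D

Counting 4 letter steps above G lands on D; in E minor, that letter is D.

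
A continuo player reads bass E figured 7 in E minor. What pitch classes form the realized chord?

The written figures 7 are shorthand for 7/5/3: the 5/3 are implied.
A third above E in this key is G.
A fifth above E in this key is B.
A seventh above E in this key is D.
Together with the bass E, this spells E minor seventh in root position.

E, G, B, D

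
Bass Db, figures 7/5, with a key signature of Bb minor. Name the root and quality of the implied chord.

Db major seventh

The figures 7/5 indicate a seventh chord in root position.
In root position the bass is the root, so the root is Db.
The chord tones are Db, F, Ab, C, giving Db major seventh.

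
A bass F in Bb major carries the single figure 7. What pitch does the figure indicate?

Eb

Counting 6 letter steps above F lands on E; in Bb major, that letter is Eb.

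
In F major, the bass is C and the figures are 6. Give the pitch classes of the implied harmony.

C, E, A

The written figures 6 are shorthand for 6/3: the 3 is implied.
A third above C in this key is E.
A sixth above C in this key is A.
Together with the bass C, this spells A minor in first inversion.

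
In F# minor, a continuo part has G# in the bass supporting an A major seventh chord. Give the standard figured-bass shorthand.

4/2

G# is the seventh of A major seventh, so the chord is in third inversion.
A seventh chord in third inversion is figured 6/4/2, conventionally abbreviated 4/2.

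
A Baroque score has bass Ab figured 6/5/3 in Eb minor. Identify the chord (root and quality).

The figures 6/5/3 indicate a seventh chord in first inversion.
In first inversion the root lies a sixth above the bass: a sixth above Ab in Eb minor is F.
The chord tones are Ab, Cb, Eb, F, giving F half-diminished seventh.

F half-diminished seventh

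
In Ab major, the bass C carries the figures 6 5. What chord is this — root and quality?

The figures 6 5 indicate a seventh chord in first inversion.
In first inversion the root lies a sixth above the bass: a sixth above C in Ab major is Ab.
The chord tones are C, Eb, G, Ab, giving Ab major seventh.

Ab major seventh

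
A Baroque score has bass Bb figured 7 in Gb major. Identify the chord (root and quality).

Bb minor seventh

The figures 7 indicate a seventh chord in root position.
In root position the bass is the root, so the root is Bb.
The chord tones are Bb, Db, F, Ab, giving Bb minor seventh.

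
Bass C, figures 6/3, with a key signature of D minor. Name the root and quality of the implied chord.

The figures 6/3 indicate a triad in first inversion.
In first inversion the root lies a sixth above the bass: a sixth above C in D minor is A.
The chord tones are C, E, A, giving A minor.

A minor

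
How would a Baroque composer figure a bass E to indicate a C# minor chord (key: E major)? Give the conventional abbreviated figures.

E is the third of C# minor, so the chord is in first inversion.
A triad in first inversion is figured 6/3, conventionally abbreviated 6.

6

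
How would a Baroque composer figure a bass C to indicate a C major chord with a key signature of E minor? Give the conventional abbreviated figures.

no figures

C is the root of C major, so the chord is in root position.
A triad in root position is figured 5/3, conventionally abbreviated (no figures — root-position triad).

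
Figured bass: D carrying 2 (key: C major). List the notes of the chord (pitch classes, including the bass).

D, E, G, B

The written figures 2 are shorthand for 6/4/2: the 6/4 are implied.
A second above D in this key is E.
A fourth above D in this key is G.
A sixth above D in this key is B.
Together with the bass D, this spells E minor seventh in third inversion.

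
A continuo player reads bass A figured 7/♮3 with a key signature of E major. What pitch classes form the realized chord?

The written figures 7/♮3 are shorthand for 7/5/3: the 5 is implied.
A third above A in this key is C#, made natural (C) by the ♮ figure.
A fifth above A in this key is E.
A seventh above A in this key is G#.
Together with the bass A, this spells A minor-major seventh in root position.

A, C, E, G#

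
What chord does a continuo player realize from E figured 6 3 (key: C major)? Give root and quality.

The figures 6 3 indicate a triad in first inversion.
In first inversion the root lies a sixth above the bass: a sixth above E in C major is C.
The chord tones are E, G, C, giving C major.

C major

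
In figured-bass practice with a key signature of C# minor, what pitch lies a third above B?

D#

Counting 2 letter steps above B lands on D; in C# minor, that letter is D#.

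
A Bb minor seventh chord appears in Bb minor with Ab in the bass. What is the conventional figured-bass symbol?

Ab is the seventh of Bb minor seventh, so the chord is in third inversion.
A seventh chord in third inversion is figured 6/4/2, conventionally abbreviated 4/2.

4/2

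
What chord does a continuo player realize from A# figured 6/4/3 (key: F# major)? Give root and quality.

The figures 6/4/3 indicate a seventh chord in second inversion.
In second inversion the root lies a fourth above the bass: a fourth above A# in F# major is D#.
The chord tones are A#, C#, D#, F#, giving D# minor seventh.

D# minor seventh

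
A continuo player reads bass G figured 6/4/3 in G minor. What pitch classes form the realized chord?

A third above G in this key is Bb.
A fourth above G in this key is C.
A sixth above G in this key is Eb.
Together with the bass G, this spells C minor seventh in second inversion.

G, Bb, C, Eb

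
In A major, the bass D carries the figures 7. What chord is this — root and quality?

The figures 7 indicate a seventh chord in root position.
In root position the bass is the root, so the root is D.
The chord tones are D, F#, A, C#, giving D major seventh.

D major seventh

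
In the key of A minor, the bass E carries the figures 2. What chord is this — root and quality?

F major seventh

The figures 2 indicate a seventh chord in third inversion.
In third inversion the root lies a second above the bass: a second above E in A minor is F.
The chord tones are E, F, A, C, giving F major seventh.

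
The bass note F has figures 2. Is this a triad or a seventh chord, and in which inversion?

seventh chord, third inversion

2 is shorthand for 6/4/2.
Intervals of 6/4/2 above the bass form a seventh chord; the bass is the seventh, so this is third inversion.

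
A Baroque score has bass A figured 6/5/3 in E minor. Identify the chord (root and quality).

The figures 6/5/3 indicate a seventh chord in first inversion.
In first inversion the root lies a sixth above the bass: a sixth above A in E minor is F#.
The chord tones are A, C, E, F#, giving F# half-diminished seventh.

F# half-diminished seventh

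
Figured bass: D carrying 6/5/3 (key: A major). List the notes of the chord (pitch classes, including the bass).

D, F#, A, B

A third above D in this key is F#.
A fifth above D in this key is A.
A sixth above D in this key is B.
Together with the bass D, this spells B minor seventh in first inversion.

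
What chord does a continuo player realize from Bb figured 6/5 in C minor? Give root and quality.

The figures 6/5 indicate a seventh chord in first inversion.
In first inversion the root lies a sixth above the bass: a sixth above Bb in C minor is G.
The chord tones are Bb, D, F, G, giving G minor seventh.

G minor seventh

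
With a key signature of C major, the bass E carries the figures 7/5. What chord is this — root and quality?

E minor seventh

The figures 7/5 indicate a seventh chord in root position.
In root position the bass is the root, so the root is E.
The chord tones are E, G, B, D, giving E minor seventh.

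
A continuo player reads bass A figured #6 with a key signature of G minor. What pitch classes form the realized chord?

The written figures #6 are shorthand for 6/3: the 3 is implied.
A third above A in this key is C.
A sixth above A in this key is F, raised to F# by the sharp.
Together with the bass A, this spells F# diminished in first inversion.

A, C, F#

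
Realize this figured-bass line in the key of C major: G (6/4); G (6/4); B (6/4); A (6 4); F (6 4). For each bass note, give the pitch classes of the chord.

G, C, E | G, C, E | B, E, G | A, D, F | F, B, D

G (6/4): G, C, E.
G (6/4): G, C, E.
B (6/4): B, E, G.
A (6/4): A, D, F.
F (6/4): F, B, D.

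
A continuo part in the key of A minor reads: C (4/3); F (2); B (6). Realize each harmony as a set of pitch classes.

C (6/4/3): C, E, F, A.
F (6/4/2): F, G, B, D.
B (6/3): B, D, G.

C, E, F, A | F, G, B, D | B, D, G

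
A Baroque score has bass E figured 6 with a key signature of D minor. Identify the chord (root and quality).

C major

The figures 6 indicate a triad in first inversion.
In first inversion the root lies a sixth above the bass: a sixth above E in D minor is C.
The chord tones are E, G, C, giving C major.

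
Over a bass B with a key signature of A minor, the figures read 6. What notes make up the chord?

B, D, G

The written figures 6 are shorthand for 6/3: the 3 is implied.
A third above B in this key is D.
A sixth above B in this key is G.
Together with the bass B, this spells G major in first inversion.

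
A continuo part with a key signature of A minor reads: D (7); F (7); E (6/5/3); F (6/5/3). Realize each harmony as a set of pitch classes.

D, F, A, C | F, A, C, E | E, G, B, C | F, A, C, D

D (7/5/3): D, F, A, C.
F (7/5/3): F, A, C, E.
E (6/5/3): E, G, B, C.
F (6/5/3): F, A, C, D.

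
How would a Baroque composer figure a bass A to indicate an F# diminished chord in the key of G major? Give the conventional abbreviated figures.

A is the third of F# diminished, so the chord is in first inversion.
A triad in first inversion is figured 6/3, conventionally abbreviated 6.

6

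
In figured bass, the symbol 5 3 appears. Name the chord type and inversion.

triad, root position

Intervals of 5/3 above the bass form a triad; the bass is the root, so this is root position.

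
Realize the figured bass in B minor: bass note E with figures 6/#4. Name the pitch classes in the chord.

E, A#, C#

A fourth above E in this key is A, raised to A# by the sharp.
A sixth above E in this key is C#.
Together with the bass E, this spells A# diminished in second inversion.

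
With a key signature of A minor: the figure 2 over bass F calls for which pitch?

G

Counting 1 letter step above F lands on G; in A minor, that letter is G.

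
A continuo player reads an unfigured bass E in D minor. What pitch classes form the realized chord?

E, G, Bb

An unfigured bass implies 5/3.
A third above E in this key is G.
A fifth above E in this key is Bb.
Together with the bass E, this spells E diminished in root position.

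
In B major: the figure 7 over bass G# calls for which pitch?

F#

Counting 6 letter steps above G# lands on F; in B major, that letter is F#.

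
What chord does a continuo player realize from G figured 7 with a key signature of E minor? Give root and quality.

G major seventh

The figures 7 indicate a seventh chord in root position.
In root position the bass is the root, so the root is G.
The chord tones are G, B, D, F#, giving G major seventh.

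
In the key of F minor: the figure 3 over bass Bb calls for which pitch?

Counting 2 letter steps above Bb lands on D; in F minor, that letter is Db.

Db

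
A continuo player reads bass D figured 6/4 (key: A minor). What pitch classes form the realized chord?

A fourth above D in this key is G.
A sixth above D in this key is B.
Together with the bass D, this spells G major in second inversion.

D, G, B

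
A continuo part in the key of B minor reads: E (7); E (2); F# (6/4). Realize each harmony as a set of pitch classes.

E (7/5/3): E, G, B, D.
E (6/4/2): E, F#, A, C#.
F# (6/4): F#, B, D.

E, G, B, D | E, F#, A, C# | F#, B, D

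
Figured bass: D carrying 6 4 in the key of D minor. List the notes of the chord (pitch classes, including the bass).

D, G, Bb

A fourth above D in this key is G.
A sixth above D in this key is Bb.
Together with the bass D, this spells G minor in second inversion.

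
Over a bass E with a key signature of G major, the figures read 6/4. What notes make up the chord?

A fourth above E in this key is A.
A sixth above E in this key is C.
Together with the bass E, this spells A minor in second inversion.

E, A, C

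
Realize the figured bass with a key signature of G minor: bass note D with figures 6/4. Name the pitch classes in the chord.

D, G, Bb

A fourth above D in this key is G.
A sixth above D in this key is Bb.
Together with the bass D, this spells G minor in second inversion.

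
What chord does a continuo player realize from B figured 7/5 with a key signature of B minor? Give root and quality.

The figures 7/5 indicate a seventh chord in root position.
In root position the bass is the root, so the root is B.
The chord tones are B, D, F#, A, giving B minor seventh.

B minor seventh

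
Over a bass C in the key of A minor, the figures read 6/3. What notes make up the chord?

C, E, A

A third above C in this key is E.
A sixth above C in this key is A.
Together with the bass C, this spells A minor in first inversion.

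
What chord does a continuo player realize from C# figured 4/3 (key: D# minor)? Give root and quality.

F# major seventh

The figures 4/3 indicate a seventh chord in second inversion.
In second inversion the root lies a fourth above the bass: a fourth above C# in D# minor is F#.
The chord tones are C#, E#, F#, A#, giving F# major seventh.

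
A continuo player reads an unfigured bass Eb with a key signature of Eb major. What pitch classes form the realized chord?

An unfigured bass implies 5/3.
A third above Eb in this key is G.
A fifth above Eb in this key is Bb.
Together with the bass Eb, this spells Eb major in root position.

Eb, G, Bb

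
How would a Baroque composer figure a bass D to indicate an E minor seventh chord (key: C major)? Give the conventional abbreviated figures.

D is the seventh of E minor seventh, so the chord is in third inversion.
A seventh chord in third inversion is figured 6/4/2, conventionally abbreviated 4/2.

4/2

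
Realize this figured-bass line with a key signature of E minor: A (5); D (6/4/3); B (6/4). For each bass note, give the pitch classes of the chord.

A, C, E | D, F#, G, B | B, E, G

A (5/3): A, C, E.
D (6/4/3): D, F#, G, B.
B (6/4): B, E, G.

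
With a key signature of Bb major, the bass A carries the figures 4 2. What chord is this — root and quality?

Bb major seventh

The figures 4 2 indicate a seventh chord in third inversion.
In third inversion the root lies a second above the bass: a second above A in Bb major is Bb.
The chord tones are A, Bb, D, F, giving Bb major seventh.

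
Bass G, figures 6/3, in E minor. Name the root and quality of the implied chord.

E minor

The figures 6/3 indicate a triad in first inversion.
In first inversion the root lies a sixth above the bass: a sixth above G in E minor is E.
The chord tones are G, B, E, giving E minor.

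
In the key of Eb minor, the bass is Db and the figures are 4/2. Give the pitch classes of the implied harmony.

The written figures 4/2 are shorthand for 6/4/2: the 6 is implied.
A second above Db in this key is Eb.
A fourth above Db in this key is Gb.
A sixth above Db in this key is Bb.
Together with the bass Db, this spells Eb minor seventh in third inversion.

Db, Eb, Gb, Bb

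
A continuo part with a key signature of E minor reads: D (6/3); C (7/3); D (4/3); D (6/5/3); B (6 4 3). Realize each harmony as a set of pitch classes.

D (6/3): D, F#, B.
C (7/5/3): C, E, G, B.
D (6/4/3): D, F#, G, B.
D (6/5/3): D, F#, A, B.
B (6/4/3): B, D, E, G.

D, F#, B | C, E, G, B | D, F#, G, B | D, F#, A, B | B, D, E, G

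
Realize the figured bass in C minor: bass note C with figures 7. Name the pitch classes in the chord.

C, Eb, G, Bb

The written figures 7 are shorthand for 7/5/3: the 5/3 are implied.
A third above C in this key is Eb.
A fifth above C in this key is G.
A seventh above C in this key is Bb.
Together with the bass C, this spells C minor seventh in root position.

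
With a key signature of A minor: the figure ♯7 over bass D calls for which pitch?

Counting 6 letter steps above D lands on C; in A minor, that letter is C.
The #7 figure raises it a semitone, giving C#.

C#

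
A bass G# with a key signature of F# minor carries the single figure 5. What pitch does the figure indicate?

Counting 4 letter steps above G# lands on D; in F# minor, that letter is D.

D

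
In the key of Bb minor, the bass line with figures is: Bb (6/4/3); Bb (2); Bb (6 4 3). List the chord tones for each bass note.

Bb (6/4/3): Bb, Db, Eb, Gb.
Bb (6/4/2): Bb, C, Eb, Gb.
Bb (6/4/3): Bb, Db, Eb, Gb.

Bb, Db, Eb, Gb | Bb, C, Eb, Gb | Bb, Db, Eb, Gb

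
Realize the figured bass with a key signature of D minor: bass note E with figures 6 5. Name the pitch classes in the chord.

E, G, Bb, C

The written figures 6 5 are shorthand for 6/5/3: the 3 is implied.
A third above E in this key is G.
A fifth above E in this key is Bb.
A sixth above E in this key is C.
Together with the bass E, this spells C dominant seventh in first inversion.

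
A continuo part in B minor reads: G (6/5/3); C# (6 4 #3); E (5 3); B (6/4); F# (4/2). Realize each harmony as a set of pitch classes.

G (6/5/3): G, B, D, E.
C# (6/4/#3): C#, E#, F#, A.
E (5/3): E, G, B.
B (6/4): B, E, G.
F# (6/4/2): F#, G, B, D.

G, B, D, E | C#, E#, F#, A | E, G, B | B, E, G | F#, G, B, D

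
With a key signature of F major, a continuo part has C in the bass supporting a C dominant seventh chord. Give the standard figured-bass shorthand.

7

C is the root of C dominant seventh, so the chord is in root position.
A seventh chord in root position is figured 7/5/3, conventionally abbreviated 7.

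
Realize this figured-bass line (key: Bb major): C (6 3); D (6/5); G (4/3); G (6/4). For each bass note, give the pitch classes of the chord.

C (6/3): C, Eb, A.
D (6/5/3): D, F, A, Bb.
G (6/4/3): G, Bb, C, Eb.
G (6/4): G, C, Eb.

C, Eb, A | D, F, A, Bb | G, Bb, C, Eb | G, C, Eb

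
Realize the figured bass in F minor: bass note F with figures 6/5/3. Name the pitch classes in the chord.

A third above F in this key is Ab.
A fifth above F in this key is C.
A sixth above F in this key is Db.
Together with the bass F, this spells Db major seventh in first inversion.

F, Ab, C, Db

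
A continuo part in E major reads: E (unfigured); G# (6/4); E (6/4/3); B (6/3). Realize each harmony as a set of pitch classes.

E (5/3): E, G#, B.
G# (6/4): G#, C#, E.
E (6/4/3): E, G#, A, C#.
B (6/3): B, D#, G#.

E, G#, B | G#, C#, E | E, G#, A, C# | B, D#, G#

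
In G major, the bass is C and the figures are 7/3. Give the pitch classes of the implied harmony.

The written figures 7/3 are shorthand for 7/5/3: the 5 is implied.
A third above C in this key is E.
A fifth above C in this key is G.
A seventh above C in this key is B.
Together with the bass C, this spells C major seventh in root position.

C, E, G, B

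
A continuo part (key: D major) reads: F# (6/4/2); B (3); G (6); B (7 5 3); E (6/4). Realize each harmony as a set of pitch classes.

F# (6/4/2): F#, G, B, D.
B (5/3): B, D, F#.
G (6/3): G, B, E.
B (7/5/3): B, D, F#, A.
E (6/4): E, A, C#.

F#, G, B, D | B, D, F# | G, B, E | B, D, F#, A | E, A, C#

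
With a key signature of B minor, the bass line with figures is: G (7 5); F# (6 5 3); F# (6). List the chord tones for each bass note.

G, B, D, F# | F#, A, C#, D | F#, A, D

G (7/5/3): G, B, D, F#.
F# (6/5/3): F#, A, C#, D.
F# (6/3): F#, A, D.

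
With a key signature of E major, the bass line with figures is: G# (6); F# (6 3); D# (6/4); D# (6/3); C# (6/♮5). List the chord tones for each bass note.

G#, B, E | F#, A, D# | D#, G#, B | D#, F#, B | C#, E, G, A

G# (6/3): G#, B, E.
F# (6/3): F#, A, D#.
D# (6/4): D#, G#, B.
D# (6/3): D#, F#, B.
C# (6/♮5/3): C#, E, G, A.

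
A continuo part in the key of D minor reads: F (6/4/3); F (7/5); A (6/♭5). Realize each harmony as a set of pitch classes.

F, A, Bb, D | F, A, C, E | A, C, Eb, F

F (6/4/3): F, A, Bb, D.
F (7/5/3): F, A, C, E.
A (6/b5/3): A, C, Eb, F.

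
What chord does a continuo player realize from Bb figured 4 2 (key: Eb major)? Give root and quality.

The figures 4 2 indicate a seventh chord in third inversion.
In third inversion the root lies a second above the bass: a second above Bb in Eb major is C.
The chord tones are Bb, C, Eb, G, giving C minor seventh.

C minor seventh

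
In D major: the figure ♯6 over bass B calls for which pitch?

Counting 5 letter steps above B lands on G; in D major, that letter is G.
The #6 figure raises it a semitone, giving G#.

G#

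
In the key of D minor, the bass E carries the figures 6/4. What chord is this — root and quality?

The figures 6/4 indicate a triad in second inversion.
In second inversion the root lies a fourth above the bass: a fourth above E in D minor is A.
The chord tones are E, A, C, giving A minor.

A minor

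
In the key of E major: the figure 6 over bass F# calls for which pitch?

Counting 5 letter steps above F# lands on D; in E major, that letter is D#.

D#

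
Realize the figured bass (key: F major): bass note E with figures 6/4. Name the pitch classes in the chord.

E, A, C

A fourth above E in this key is A.
A sixth above E in this key is C.
Together with the bass E, this spells A minor in second inversion.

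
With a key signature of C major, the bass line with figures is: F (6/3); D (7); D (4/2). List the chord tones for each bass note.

F, A, D | D, F, A, C | D, E, G, B

F (6/3): F, A, D.
D (7/5/3): D, F, A, C.
D (6/4/2): D, E, G, B.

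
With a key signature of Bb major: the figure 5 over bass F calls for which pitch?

Counting 4 letter steps above F lands on C; in Bb major, that letter is C.

C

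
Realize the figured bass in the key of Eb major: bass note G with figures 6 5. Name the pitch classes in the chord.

The written figures 6 5 are shorthand for 6/5/3: the 3 is implied.
A third above G in this key is Bb.
A fifth above G in this key is D.
A sixth above G in this key is Eb.
Together with the bass G, this spells Eb major seventh in first inversion.

G, Bb, D, Eb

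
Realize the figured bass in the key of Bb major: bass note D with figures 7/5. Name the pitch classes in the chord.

The written figures 7/5 are shorthand for 7/5/3: the 3 is implied.
A third above D in this key is F.
A fifth above D in this key is A.
A seventh above D in this key is C.
Together with the bass D, this spells D minor seventh in root position.

D, F, A, C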